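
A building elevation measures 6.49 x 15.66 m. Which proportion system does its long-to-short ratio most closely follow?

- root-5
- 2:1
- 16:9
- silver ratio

Ratio = 15.66 / 6.49 ≈ 2.413.
Distances: root-5 2.236 (Δ 0.177); 2:1 2.000 (Δ 0.413); 16:9 1.778 (Δ 0.635); silver ratio 2.414 (Δ 0.001).

silver ratio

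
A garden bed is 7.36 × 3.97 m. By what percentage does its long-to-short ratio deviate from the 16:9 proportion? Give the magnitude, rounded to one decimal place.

4.3%

Ratio = 7.36 / 3.97 ≈ 1.8539.
Ideal 16:9 ≈ 1.7778. |1.8539 − 1.7778| / 1.7778 ≈ 4.28% → 4.3%.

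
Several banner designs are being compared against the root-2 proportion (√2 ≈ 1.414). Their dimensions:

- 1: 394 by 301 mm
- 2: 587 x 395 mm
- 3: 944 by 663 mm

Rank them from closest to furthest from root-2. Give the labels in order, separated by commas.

3, 2, 1

Ratios: 1 = 394 / 301 ≈ 1.309; 2 = 587 / 395 ≈ 1.486; 3 = 944 / 663 ≈ 1.424.
|Δ from 1.414|: 1 0.105; 2 0.072; 3 0.010.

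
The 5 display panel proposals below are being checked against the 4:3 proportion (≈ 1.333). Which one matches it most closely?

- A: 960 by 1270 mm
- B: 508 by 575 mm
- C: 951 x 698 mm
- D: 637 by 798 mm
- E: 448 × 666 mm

A

Target 4:3 ≈ 1.333.
A: 1.323 (Δ0.010)  B: 1.132 (Δ0.201)  C: 1.362 (Δ0.029)  D: 1.253 (Δ0.080)  E: 1.487 (Δ0.154)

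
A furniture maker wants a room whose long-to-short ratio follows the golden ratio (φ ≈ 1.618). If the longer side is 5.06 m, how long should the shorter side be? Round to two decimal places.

3.13 m

golden ratio ≈ 1.61803.
Shorter side = 5.06 ÷ 1.61803 ≈ 3.1273 → 3.13 m.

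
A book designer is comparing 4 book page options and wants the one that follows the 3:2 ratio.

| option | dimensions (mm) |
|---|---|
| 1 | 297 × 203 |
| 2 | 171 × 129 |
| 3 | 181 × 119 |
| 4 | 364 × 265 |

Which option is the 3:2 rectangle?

3

Target 3:2 ≈ 1.500.
1: 1.463 (Δ0.037)  2: 1.326 (Δ0.174)  3: 1.521 (Δ0.021)  4: 1.374 (Δ0.126)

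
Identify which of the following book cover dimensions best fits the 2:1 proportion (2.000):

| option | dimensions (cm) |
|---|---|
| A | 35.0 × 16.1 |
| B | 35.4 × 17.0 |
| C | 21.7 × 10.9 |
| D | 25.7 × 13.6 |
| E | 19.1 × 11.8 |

C

Ratios (long/short): A ≈ 2.174; B ≈ 2.082; C ≈ 1.991; D ≈ 1.890; E ≈ 1.619.
2:1 ≈ 2.000; option C is nearest (Δ 0.009).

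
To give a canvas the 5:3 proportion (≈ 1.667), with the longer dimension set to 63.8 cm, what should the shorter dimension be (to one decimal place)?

5:3 ≈ 1.66667.
Shorter side = 63.8 ÷ 1.66667 ≈ 38.280 → 38.3 cm.

38.3 cm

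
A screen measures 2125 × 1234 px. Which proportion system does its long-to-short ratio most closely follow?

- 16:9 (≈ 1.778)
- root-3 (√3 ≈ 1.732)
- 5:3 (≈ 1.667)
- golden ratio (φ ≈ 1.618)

root-3

Ratio = 2125 / 1234 ≈ 1.722.
Distances: 16:9 1.778 (Δ 0.056); root-3 1.732 (Δ 0.010); 5:3 1.667 (Δ 0.055); golden ratio 1.618 (Δ 0.104).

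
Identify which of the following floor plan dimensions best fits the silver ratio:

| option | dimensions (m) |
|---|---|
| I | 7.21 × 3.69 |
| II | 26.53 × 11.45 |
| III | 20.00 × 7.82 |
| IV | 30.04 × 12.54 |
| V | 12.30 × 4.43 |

IV

Target silver ratio ≈ 2.414.
I: 1.954 (Δ0.460)  II: 2.317 (Δ0.097)  III: 2.558 (Δ0.144)  IV: 2.396 (Δ0.018)  V: 2.777 (Δ0.363)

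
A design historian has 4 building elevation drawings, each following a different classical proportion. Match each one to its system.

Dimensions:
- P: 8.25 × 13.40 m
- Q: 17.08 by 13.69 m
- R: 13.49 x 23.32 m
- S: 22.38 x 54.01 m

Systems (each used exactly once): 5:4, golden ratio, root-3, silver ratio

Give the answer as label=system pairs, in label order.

P=golden ratio, Q=5:4, R=root-3, S=silver ratio

P = 13.40/8.25 ≈ 1.624 → golden ratio (1.618)
Q = 17.08/13.69 ≈ 1.248 → 5:4 (1.250)
R = 23.32/13.49 ≈ 1.729 → root-3 (1.732)
S = 54.01/22.38 ≈ 2.413 → silver ratio (2.414)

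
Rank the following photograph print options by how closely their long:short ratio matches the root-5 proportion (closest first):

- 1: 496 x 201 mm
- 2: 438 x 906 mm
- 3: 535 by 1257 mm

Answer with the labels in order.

3, 2, 1

1: 496/201 ≈ 2.468 → |2.468 − 2.236| = 0.232
2: 906/438 ≈ 2.068 → |2.068 − 2.236| = 0.168
3: 1257/535 ≈ 2.350 → |2.350 − 2.236| = 0.114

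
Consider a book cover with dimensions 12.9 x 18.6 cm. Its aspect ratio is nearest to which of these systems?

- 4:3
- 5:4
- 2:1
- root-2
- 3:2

18.6/12.9 ≈ 1.442. Nearest candidates are root-2 (1.414, off by 0.028) and 3:2 (1.500, off by 0.058).

root-2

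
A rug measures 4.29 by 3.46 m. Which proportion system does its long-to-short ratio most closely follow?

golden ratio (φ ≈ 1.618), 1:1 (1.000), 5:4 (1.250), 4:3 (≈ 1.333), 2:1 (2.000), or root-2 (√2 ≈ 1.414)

Ratio = 4.29 / 3.46 ≈ 1.240.
Distances: golden ratio 1.618 (Δ 0.378); 1:1 1.000 (Δ 0.240); 5:4 1.250 (Δ 0.010); 4:3 1.333 (Δ 0.093); 2:1 2.000 (Δ 0.760); root-2 1.414 (Δ 0.174).

5:4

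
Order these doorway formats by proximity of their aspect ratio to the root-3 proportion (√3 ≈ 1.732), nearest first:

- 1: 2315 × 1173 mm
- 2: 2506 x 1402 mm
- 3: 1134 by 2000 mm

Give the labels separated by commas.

Ratios: 1 = 2315 / 1173 ≈ 1.974; 2 = 2506 / 1402 ≈ 1.787; 3 = 2000 / 1134 ≈ 1.764.
|Δ from 1.732|: 1 0.242; 2 0.055; 3 0.032.

3, 2, 1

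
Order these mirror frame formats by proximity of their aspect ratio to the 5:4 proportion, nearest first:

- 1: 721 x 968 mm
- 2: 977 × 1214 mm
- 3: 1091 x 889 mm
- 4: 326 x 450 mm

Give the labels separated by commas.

2, 3, 1, 4

1: 968/721 ≈ 1.343 → |1.343 − 1.250| = 0.093
2: 1214/977 ≈ 1.243 → |1.243 − 1.250| = 0.007
3: 1091/889 ≈ 1.227 → |1.227 − 1.250| = 0.023
4: 450/326 ≈ 1.380 → |1.380 − 1.250| = 0.130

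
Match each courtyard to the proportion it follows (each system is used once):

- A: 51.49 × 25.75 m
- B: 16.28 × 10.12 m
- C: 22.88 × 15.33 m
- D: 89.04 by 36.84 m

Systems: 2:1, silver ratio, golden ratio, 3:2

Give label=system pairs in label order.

Ratios: A ≈ 2.000; B ≈ 1.609; C ≈ 1.492; D ≈ 2.417.
Targets: 2:1 ≈ 2.000; silver ratio ≈ 2.414; golden ratio ≈ 1.618; 3:2 ≈ 1.500.

A=2:1, B=golden ratio, C=3:2, D=silver ratio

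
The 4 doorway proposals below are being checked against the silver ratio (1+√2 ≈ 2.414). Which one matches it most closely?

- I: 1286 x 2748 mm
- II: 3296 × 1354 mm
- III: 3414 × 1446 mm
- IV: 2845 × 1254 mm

Ratios (long/short): I ≈ 2.137; II ≈ 2.434; III ≈ 2.361; IV ≈ 2.269.
silver ratio ≈ 2.414; option II is nearest (Δ 0.020).

II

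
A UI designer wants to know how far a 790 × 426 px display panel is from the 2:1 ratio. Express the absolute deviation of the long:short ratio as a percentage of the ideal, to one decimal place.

7.3%

Ratio = 790 / 426 ≈ 1.8545.
Ideal 2:1 = 2.0000. |1.8545 − 2.0000| / 2.0000 ≈ 7.27% → 7.3%.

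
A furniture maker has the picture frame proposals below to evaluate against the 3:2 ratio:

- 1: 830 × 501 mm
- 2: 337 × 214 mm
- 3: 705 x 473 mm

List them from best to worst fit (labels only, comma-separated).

Ratios: 1 = 830 / 501 ≈ 1.657; 2 = 337 / 214 ≈ 1.575; 3 = 705 / 473 ≈ 1.490.
|Δ from 1.500|: 1 0.157; 2 0.075; 3 0.010.

3, 2, 1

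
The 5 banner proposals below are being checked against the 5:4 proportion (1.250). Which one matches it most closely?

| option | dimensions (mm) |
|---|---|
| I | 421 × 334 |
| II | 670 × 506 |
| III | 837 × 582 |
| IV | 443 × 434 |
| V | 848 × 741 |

I

Ratios (long/short): I ≈ 1.260; II ≈ 1.324; III ≈ 1.438; IV ≈ 1.021; V ≈ 1.144.
5:4 ≈ 1.250; option I is nearest (Δ 0.010).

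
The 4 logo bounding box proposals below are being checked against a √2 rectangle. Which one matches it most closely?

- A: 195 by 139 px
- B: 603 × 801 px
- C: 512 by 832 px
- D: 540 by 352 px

Target root-2 ≈ 1.414.
A: 1.403 (Δ0.011)  B: 1.328 (Δ0.086)  C: 1.625 (Δ0.211)  D: 1.534 (Δ0.120)

A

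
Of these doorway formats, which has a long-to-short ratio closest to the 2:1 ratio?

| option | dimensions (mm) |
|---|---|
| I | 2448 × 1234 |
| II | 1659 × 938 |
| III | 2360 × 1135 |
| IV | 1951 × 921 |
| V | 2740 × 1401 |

I

Target 2:1 ≈ 2.000.
I: 1.984 (Δ0.016)  II: 1.769 (Δ0.231)  III: 2.079 (Δ0.079)  IV: 2.118 (Δ0.118)  V: 1.956 (Δ0.044)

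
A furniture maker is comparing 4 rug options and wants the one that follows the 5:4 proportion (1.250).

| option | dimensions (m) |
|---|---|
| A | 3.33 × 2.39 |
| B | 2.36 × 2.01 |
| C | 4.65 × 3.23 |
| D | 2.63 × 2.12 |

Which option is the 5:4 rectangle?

Target 5:4 ≈ 1.250.
A: 1.393 (Δ0.143)  B: 1.174 (Δ0.076)  C: 1.440 (Δ0.190)  D: 1.241 (Δ0.009)

D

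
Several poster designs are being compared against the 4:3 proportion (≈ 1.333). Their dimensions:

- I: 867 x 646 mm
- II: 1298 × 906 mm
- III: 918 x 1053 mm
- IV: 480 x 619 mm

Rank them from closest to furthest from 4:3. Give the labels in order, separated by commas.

Ratios: I = 867 / 646 ≈ 1.342; II = 1298 / 906 ≈ 1.433; III = 1053 / 918 ≈ 1.147; IV = 619 / 480 ≈ 1.290.
|Δ from 1.333|: I 0.009; II 0.100; III 0.186; IV 0.043.

I, IV, II, III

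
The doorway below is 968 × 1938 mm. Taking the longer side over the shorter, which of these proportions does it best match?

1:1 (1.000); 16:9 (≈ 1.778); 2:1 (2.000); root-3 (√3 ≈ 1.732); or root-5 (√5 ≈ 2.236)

1938/968 ≈ 2.002. Nearest candidates are 2:1 (2.000, off by 0.002) and 16:9 (1.778, off by 0.224).

2:1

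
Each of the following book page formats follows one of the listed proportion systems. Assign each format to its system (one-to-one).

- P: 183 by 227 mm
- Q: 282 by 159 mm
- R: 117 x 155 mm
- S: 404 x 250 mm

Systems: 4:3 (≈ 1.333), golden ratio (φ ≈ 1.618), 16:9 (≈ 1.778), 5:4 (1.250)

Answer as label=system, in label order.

P=5:4, Q=16:9, R=4:3, S=golden ratio

P = 227/183 ≈ 1.240 → 5:4 (1.250)
Q = 282/159 ≈ 1.774 → 16:9 (1.778)
R = 155/117 ≈ 1.325 → 4:3 (1.333)
S = 404/250 ≈ 1.616 → golden ratio (1.618)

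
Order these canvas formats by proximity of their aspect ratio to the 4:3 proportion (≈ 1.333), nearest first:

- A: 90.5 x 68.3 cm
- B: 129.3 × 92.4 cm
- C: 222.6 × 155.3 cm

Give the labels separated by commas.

A, B, C

Ratios: A = 90.5 / 68.3 ≈ 1.325; B = 129.3 / 92.4 ≈ 1.399; C = 222.6 / 155.3 ≈ 1.433.
|Δ from 1.333|: A 0.008; B 0.066; C 0.100.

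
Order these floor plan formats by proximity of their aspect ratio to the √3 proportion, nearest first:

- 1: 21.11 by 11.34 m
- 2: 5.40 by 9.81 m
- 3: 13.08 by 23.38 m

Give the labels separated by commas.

3, 2, 1

1: 21.11/11.34 ≈ 1.862 → |1.862 − 1.732| = 0.130
2: 9.81/5.40 ≈ 1.817 → |1.817 − 1.732| = 0.085
3: 23.38/13.08 ≈ 1.787 → |1.787 − 1.732| = 0.055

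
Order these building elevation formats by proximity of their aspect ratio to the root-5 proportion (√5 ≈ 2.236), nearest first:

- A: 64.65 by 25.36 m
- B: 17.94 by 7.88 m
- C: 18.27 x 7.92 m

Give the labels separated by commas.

A: 64.65/25.36 ≈ 2.549 → |2.549 − 2.236| = 0.313
B: 17.94/7.88 ≈ 2.277 → |2.277 − 2.236| = 0.041
C: 18.27/7.92 ≈ 2.307 → |2.307 − 2.236| = 0.071

B, C, A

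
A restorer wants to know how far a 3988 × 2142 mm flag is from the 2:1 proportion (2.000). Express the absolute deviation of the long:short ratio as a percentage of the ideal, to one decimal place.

Ratio = 3988 / 2142 ≈ 1.8618.
Ideal 2:1 = 2.0000. |1.8618 − 2.0000| / 2.0000 ≈ 6.91% → 6.9%.

6.9%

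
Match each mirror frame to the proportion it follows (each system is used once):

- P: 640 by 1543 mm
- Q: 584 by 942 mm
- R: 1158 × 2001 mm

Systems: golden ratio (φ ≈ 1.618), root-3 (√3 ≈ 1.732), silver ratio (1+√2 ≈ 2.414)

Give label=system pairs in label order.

P=silver ratio, Q=golden ratio, R=root-3

Ratios: P ≈ 2.411; Q ≈ 1.613; R ≈ 1.728.
Targets: golden ratio ≈ 1.618; root-3 ≈ 1.732; silver ratio ≈ 2.414.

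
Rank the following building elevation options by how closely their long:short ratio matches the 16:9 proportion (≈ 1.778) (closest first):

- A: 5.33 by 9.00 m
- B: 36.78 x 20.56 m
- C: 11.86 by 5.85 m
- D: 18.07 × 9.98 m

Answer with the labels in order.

B, D, A, C

A: 9.00/5.33 ≈ 1.689 → |1.689 − 1.778| = 0.089
B: 36.78/20.56 ≈ 1.789 → |1.789 − 1.778| = 0.011
C: 11.86/5.85 ≈ 2.027 → |2.027 − 1.778| = 0.249
D: 18.07/9.98 ≈ 1.811 → |1.811 − 1.778| = 0.033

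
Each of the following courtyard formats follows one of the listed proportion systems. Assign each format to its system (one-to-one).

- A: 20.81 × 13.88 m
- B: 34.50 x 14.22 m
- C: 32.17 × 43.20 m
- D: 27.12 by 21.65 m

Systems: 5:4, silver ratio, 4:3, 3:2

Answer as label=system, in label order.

Ratios: A ≈ 1.499; B ≈ 2.426; C ≈ 1.343; D ≈ 1.253.
Targets: 5:4 ≈ 1.250; silver ratio ≈ 2.414; 4:3 ≈ 1.333; 3:2 ≈ 1.500.

A=3:2, B=silver ratio, C=4:3, D=5:4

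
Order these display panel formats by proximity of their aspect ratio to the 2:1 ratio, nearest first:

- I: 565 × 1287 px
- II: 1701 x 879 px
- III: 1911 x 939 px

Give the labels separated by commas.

III, II, I

I: 1287/565 ≈ 2.278 → |2.278 − 2.000| = 0.278
II: 1701/879 ≈ 1.935 → |1.935 − 2.000| = 0.065
III: 1911/939 ≈ 2.035 → |2.035 − 2.000| = 0.035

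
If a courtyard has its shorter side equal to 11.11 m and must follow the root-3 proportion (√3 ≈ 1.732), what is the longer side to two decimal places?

19.24 m

root-3 ≈ 1.73205.
Longer side = 11.11 × 1.73205 ≈ 19.2431 → 19.24 m.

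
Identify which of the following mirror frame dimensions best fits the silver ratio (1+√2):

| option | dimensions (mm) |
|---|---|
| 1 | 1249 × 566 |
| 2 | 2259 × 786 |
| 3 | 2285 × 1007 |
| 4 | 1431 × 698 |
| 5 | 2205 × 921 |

5

Ratios (long/short): 1 ≈ 2.207; 2 ≈ 2.874; 3 ≈ 2.269; 4 ≈ 2.050; 5 ≈ 2.394.
silver ratio ≈ 2.414; option 5 is nearest (Δ 0.020).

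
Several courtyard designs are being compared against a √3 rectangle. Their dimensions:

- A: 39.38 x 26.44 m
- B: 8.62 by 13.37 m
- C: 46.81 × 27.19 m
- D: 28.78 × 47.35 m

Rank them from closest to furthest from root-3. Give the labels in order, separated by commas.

Ratios: A = 39.38 / 26.44 ≈ 1.489; B = 13.37 / 8.62 ≈ 1.551; C = 46.81 / 27.19 ≈ 1.722; D = 47.35 / 28.78 ≈ 1.645.
|Δ from 1.732|: A 0.243; B 0.181; C 0.010; D 0.087.

C, D, B, A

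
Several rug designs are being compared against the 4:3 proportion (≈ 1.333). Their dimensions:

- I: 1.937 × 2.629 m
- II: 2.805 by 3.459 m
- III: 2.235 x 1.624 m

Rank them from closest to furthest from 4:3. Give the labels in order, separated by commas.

Ratios: I = 2.629 / 1.937 ≈ 1.357; II = 3.459 / 2.805 ≈ 1.233; III = 2.235 / 1.624 ≈ 1.376.
|Δ from 1.333|: I 0.024; II 0.100; III 0.043.

I, III, II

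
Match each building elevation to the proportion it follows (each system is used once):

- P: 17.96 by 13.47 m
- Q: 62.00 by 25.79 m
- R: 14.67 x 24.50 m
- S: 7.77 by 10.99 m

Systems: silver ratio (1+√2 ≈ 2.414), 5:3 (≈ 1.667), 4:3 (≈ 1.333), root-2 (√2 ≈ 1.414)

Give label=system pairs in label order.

Ratios: P ≈ 1.333; Q ≈ 2.404; R ≈ 1.670; S ≈ 1.414.
Targets: silver ratio ≈ 2.414; 5:3 ≈ 1.667; 4:3 ≈ 1.333; root-2 ≈ 1.414.

P=4:3, Q=silver ratio, R=5:3, S=root-2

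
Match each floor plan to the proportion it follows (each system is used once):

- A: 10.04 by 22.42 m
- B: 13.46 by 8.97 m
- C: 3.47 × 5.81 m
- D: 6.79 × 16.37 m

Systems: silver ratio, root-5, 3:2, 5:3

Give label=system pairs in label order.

A=root-5, B=3:2, C=5:3, D=silver ratio

A = 22.42/10.04 ≈ 2.233 → root-5 (2.236)
B = 13.46/8.97 ≈ 1.501 → 3:2 (1.500)
C = 5.81/3.47 ≈ 1.674 → 5:3 (1.667)
D = 16.37/6.79 ≈ 2.411 → silver ratio (2.414)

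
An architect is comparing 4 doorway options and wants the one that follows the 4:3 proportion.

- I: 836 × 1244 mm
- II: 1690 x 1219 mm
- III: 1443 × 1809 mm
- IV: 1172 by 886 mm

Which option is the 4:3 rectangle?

IV

Target 4:3 ≈ 1.333.
I: 1.488 (Δ0.155)  II: 1.386 (Δ0.053)  III: 1.254 (Δ0.079)  IV: 1.323 (Δ0.010)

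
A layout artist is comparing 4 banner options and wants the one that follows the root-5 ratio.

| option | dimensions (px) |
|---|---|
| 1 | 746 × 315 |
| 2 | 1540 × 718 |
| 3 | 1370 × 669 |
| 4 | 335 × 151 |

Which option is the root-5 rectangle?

Target root-5 ≈ 2.236.
1: 2.368 (Δ0.132)  2: 2.145 (Δ0.091)  3: 2.048 (Δ0.188)  4: 2.219 (Δ0.017)

4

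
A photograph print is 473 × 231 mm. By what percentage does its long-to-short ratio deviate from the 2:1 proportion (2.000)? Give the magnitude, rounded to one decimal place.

2.4%

Ratio = 473 / 231 ≈ 2.0476.
Ideal 2:1 = 2.0000. |2.0476 − 2.0000| / 2.0000 ≈ 2.38% → 2.4%.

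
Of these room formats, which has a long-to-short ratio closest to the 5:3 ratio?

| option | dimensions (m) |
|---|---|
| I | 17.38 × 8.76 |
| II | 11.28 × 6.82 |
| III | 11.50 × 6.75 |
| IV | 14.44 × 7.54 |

II

Target 5:3 ≈ 1.667.
I: 1.984 (Δ0.317)  II: 1.654 (Δ0.013)  III: 1.704 (Δ0.037)  IV: 1.915 (Δ0.248)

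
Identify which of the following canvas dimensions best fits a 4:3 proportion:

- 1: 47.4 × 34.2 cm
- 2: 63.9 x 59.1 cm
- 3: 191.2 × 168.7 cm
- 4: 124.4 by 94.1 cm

Target 4:3 ≈ 1.333.
1: 1.386 (Δ0.053)  2: 1.081 (Δ0.252)  3: 1.133 (Δ0.200)  4: 1.322 (Δ0.011)

4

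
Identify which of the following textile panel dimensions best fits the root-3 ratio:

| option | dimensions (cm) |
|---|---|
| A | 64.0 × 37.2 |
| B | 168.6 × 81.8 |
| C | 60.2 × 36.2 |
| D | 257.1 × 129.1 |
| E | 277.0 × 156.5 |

A

Ratios (long/short): A ≈ 1.720; B ≈ 2.061; C ≈ 1.663; D ≈ 1.991; E ≈ 1.770.
root-3 ≈ 1.732; option A is nearest (Δ 0.012).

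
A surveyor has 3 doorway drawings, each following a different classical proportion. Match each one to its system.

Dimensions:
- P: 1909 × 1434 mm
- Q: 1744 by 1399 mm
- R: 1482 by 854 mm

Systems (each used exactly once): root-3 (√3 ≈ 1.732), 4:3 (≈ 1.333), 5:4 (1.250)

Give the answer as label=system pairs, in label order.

P=4:3, Q=5:4, R=root-3

Ratios: P ≈ 1.331; Q ≈ 1.247; R ≈ 1.735.
Targets: root-3 ≈ 1.732; 4:3 ≈ 1.333; 5:4 ≈ 1.250.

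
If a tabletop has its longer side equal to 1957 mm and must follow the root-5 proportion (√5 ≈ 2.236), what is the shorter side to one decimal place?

875.2 mm

root-5 ≈ 2.23607.
Shorter side = 1957 ÷ 2.23607 ≈ 875.196 → 875.2 mm.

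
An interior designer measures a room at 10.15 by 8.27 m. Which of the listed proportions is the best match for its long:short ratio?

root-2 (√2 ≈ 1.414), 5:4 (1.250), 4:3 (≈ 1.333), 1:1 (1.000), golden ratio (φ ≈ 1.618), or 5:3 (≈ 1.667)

5:4

Ratio = 10.15 / 8.27 ≈ 1.227.
Distances: root-2 1.414 (Δ 0.187); 5:4 1.250 (Δ 0.023); 4:3 1.333 (Δ 0.106); 1:1 1.000 (Δ 0.227); golden ratio 1.618 (Δ 0.391); 5:3 1.667 (Δ 0.440).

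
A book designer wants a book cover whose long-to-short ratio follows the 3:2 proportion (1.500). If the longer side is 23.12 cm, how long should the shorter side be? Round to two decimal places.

15.41 cm

3:2 = 1.50000.
Shorter side = 23.12 ÷ 1.50000 ≈ 15.4133 → 15.41 cm.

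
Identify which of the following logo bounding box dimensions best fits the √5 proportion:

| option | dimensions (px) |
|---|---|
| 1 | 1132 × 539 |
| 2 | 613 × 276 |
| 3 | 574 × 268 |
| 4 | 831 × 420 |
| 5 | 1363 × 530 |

2

Ratios (long/short): 1 ≈ 2.100; 2 ≈ 2.221; 3 ≈ 2.142; 4 ≈ 1.979; 5 ≈ 2.572.
root-5 ≈ 2.236; option 2 is nearest (Δ 0.015).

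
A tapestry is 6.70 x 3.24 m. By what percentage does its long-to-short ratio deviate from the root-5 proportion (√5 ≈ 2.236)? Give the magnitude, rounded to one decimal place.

Ratio = 6.70 / 3.24 ≈ 2.0679.
Ideal root-5 ≈ 2.2361. |2.0679 − 2.2361| / 2.2361 ≈ 7.52% → 7.5%.

7.5%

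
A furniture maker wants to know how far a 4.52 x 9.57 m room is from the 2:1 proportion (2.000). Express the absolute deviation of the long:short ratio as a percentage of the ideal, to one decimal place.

5.9%

Ratio = 9.57 / 4.52 ≈ 2.1173.
Ideal 2:1 = 2.0000. |2.1173 − 2.0000| / 2.0000 ≈ 5.87% → 5.9%.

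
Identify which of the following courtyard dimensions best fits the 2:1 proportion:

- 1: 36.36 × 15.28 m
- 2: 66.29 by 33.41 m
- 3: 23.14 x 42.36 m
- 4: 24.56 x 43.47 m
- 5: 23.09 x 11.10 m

Ratios (long/short): 1 ≈ 2.380; 2 ≈ 1.984; 3 ≈ 1.831; 4 ≈ 1.770; 5 ≈ 2.080.
2:1 ≈ 2.000; option 2 is nearest (Δ 0.016).

2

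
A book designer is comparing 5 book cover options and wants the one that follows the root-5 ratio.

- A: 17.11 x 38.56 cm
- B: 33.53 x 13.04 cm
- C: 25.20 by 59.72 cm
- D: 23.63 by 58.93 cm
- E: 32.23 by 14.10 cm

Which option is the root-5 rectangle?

Ratios (long/short): A ≈ 2.254; B ≈ 2.571; C ≈ 2.370; D ≈ 2.494; E ≈ 2.286.
root-5 ≈ 2.236; option A is nearest (Δ 0.018).

A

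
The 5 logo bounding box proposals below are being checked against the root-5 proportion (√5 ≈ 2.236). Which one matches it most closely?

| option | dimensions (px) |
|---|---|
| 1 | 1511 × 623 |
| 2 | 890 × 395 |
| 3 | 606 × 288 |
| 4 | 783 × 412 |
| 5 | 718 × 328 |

Target root-5 ≈ 2.236.
1: 2.425 (Δ0.189)  2: 2.253 (Δ0.017)  3: 2.104 (Δ0.132)  4: 1.900 (Δ0.336)  5: 2.189 (Δ0.047)

2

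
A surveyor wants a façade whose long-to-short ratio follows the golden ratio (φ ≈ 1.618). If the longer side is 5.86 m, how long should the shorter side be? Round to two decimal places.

golden ratio ≈ 1.61803.
Shorter side = 5.86 ÷ 1.61803 ≈ 3.6217 → 3.62 m.

3.62 m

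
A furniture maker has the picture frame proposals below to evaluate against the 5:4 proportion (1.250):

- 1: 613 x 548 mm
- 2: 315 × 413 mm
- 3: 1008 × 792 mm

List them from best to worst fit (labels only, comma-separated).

3, 2, 1

1: 613/548 ≈ 1.119 → |1.119 − 1.250| = 0.131
2: 413/315 ≈ 1.311 → |1.311 − 1.250| = 0.061
3: 1008/792 ≈ 1.273 → |1.273 − 1.250| = 0.023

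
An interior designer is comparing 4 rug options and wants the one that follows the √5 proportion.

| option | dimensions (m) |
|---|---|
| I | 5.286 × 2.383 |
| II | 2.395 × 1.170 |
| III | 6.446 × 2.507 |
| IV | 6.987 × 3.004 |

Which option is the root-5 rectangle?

Target root-5 ≈ 2.236.
I: 2.218 (Δ0.018)  II: 2.047 (Δ0.189)  III: 2.571 (Δ0.335)  IV: 2.326 (Δ0.090)

I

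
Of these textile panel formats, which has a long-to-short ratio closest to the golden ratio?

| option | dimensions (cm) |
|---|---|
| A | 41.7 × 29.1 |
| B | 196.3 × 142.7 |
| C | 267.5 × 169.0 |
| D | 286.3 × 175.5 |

D

Ratios (long/short): A ≈ 1.433; B ≈ 1.376; C ≈ 1.583; D ≈ 1.631.
golden ratio ≈ 1.618; option D is nearest (Δ 0.013).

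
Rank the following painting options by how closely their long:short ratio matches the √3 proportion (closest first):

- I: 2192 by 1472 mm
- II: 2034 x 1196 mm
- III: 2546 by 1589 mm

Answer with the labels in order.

Ratios: I = 2192 / 1472 ≈ 1.489; II = 2034 / 1196 ≈ 1.701; III = 2546 / 1589 ≈ 1.602.
|Δ from 1.732|: I 0.243; II 0.031; III 0.130.

II, III, I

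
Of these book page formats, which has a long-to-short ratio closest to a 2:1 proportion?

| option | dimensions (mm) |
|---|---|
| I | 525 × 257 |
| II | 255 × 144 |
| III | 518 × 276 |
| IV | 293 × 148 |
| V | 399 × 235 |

IV

Ratios (long/short): I ≈ 2.043; II ≈ 1.771; III ≈ 1.877; IV ≈ 1.980; V ≈ 1.698.
2:1 ≈ 2.000; option IV is nearest (Δ 0.020).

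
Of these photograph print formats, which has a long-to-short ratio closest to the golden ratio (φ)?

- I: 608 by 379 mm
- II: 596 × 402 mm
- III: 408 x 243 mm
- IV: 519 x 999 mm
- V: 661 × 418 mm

I

Target golden ratio ≈ 1.618.
I: 1.604 (Δ0.014)  II: 1.483 (Δ0.135)  III: 1.679 (Δ0.061)  IV: 1.925 (Δ0.307)  V: 1.581 (Δ0.037)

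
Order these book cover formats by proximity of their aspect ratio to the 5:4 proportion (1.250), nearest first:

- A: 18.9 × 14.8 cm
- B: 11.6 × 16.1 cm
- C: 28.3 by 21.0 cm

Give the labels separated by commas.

A, C, B

Ratios: A = 18.9 / 14.8 ≈ 1.277; B = 16.1 / 11.6 ≈ 1.388; C = 28.3 / 21.0 ≈ 1.348.
|Δ from 1.250|: A 0.027; B 0.138; C 0.098.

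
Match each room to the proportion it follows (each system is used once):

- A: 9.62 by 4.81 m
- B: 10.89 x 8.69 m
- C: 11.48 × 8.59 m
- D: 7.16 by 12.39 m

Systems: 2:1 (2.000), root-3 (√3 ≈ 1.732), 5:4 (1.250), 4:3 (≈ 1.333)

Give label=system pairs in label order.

A = 9.62/4.81 ≈ 2.000 → 2:1 (2.000)
B = 10.89/8.69 ≈ 1.253 → 5:4 (1.250)
C = 11.48/8.59 ≈ 1.336 → 4:3 (1.333)
D = 12.39/7.16 ≈ 1.730 → root-3 (1.732)

A=2:1, B=5:4, C=4:3, D=root-3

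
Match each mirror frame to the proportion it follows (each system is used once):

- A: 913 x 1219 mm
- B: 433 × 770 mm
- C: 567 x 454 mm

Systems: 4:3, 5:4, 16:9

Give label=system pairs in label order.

A = 1219/913 ≈ 1.335 → 4:3 (1.333)
B = 770/433 ≈ 1.778 → 16:9 (1.778)
C = 567/454 ≈ 1.249 → 5:4 (1.250)

A=4:3, B=16:9, C=5:4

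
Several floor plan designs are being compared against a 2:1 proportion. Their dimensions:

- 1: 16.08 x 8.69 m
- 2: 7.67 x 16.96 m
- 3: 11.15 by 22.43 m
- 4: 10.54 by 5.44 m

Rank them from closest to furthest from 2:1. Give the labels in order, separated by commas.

3, 4, 1, 2

Ratios: 1 = 16.08 / 8.69 ≈ 1.850; 2 = 16.96 / 7.67 ≈ 2.211; 3 = 22.43 / 11.15 ≈ 2.012; 4 = 10.54 / 5.44 ≈ 1.937.
|Δ from 2.000|: 1 0.150; 2 0.211; 3 0.012; 4 0.063.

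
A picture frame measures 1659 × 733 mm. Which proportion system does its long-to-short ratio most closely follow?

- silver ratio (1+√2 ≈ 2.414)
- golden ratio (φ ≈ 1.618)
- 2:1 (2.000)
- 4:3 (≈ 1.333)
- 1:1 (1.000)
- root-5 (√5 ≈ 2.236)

root-5

Ratio = 1659 / 733 ≈ 2.263.
Distances: silver ratio 2.414 (Δ 0.151); golden ratio 1.618 (Δ 0.645); 2:1 2.000 (Δ 0.263); 4:3 1.333 (Δ 0.930); 1:1 1.000 (Δ 1.263); root-5 2.236 (Δ 0.027).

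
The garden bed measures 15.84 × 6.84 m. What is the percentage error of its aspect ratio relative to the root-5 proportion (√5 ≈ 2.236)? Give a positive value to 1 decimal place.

3.6%

Ratio = 15.84 / 6.84 ≈ 2.3158.
Ideal root-5 ≈ 2.2361. |2.3158 − 2.2361| / 2.2361 ≈ 3.56% → 3.6%.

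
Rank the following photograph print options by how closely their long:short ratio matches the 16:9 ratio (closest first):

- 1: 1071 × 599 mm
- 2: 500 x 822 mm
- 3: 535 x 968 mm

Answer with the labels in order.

1, 3, 2

Ratios: 1 = 1071 / 599 ≈ 1.788; 2 = 822 / 500 ≈ 1.644; 3 = 968 / 535 ≈ 1.809.
|Δ from 1.778|: 1 0.010; 2 0.134; 3 0.031.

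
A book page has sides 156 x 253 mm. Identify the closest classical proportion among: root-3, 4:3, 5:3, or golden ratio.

golden ratio

Ratio = 253 / 156 ≈ 1.622.
Distances: root-3 1.732 (Δ 0.110); 4:3 1.333 (Δ 0.289); 5:3 1.667 (Δ 0.045); golden ratio 1.618 (Δ 0.004).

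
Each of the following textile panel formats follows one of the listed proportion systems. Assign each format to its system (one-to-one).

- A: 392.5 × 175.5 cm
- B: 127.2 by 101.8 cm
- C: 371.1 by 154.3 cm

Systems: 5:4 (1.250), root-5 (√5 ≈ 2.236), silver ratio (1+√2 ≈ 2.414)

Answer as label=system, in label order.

Ratios: A ≈ 2.236; B ≈ 1.250; C ≈ 2.405.
Targets: 5:4 ≈ 1.250; root-5 ≈ 2.236; silver ratio ≈ 2.414.

A=root-5, B=5:4, C=silver ratio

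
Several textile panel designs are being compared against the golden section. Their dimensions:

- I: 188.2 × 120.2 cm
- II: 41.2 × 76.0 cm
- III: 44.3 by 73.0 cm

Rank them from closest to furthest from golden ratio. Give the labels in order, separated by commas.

Ratios: I = 188.2 / 120.2 ≈ 1.566; II = 76.0 / 41.2 ≈ 1.845; III = 73.0 / 44.3 ≈ 1.648.
|Δ from 1.618|: I 0.052; II 0.227; III 0.030.

III, I, II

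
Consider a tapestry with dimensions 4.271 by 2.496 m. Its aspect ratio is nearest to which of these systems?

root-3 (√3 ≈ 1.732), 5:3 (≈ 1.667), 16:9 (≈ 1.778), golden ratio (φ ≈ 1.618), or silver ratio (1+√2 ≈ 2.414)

root-3

4.271/2.496 ≈ 1.711. Nearest candidates are root-3 (1.732, off by 0.021) and 5:3 (1.667, off by 0.044).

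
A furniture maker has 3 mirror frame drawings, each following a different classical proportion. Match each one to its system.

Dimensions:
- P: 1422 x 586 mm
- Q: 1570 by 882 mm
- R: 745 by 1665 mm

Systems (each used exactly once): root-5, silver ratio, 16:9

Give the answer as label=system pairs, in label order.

P=silver ratio, Q=16:9, R=root-5

Ratios: P ≈ 2.427; Q ≈ 1.780; R ≈ 2.235.
Targets: root-5 ≈ 2.236; silver ratio ≈ 2.414; 16:9 ≈ 1.778.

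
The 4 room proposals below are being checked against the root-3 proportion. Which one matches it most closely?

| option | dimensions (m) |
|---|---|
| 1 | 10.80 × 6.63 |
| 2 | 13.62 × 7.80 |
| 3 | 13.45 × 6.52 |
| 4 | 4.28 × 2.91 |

Target root-3 ≈ 1.732.
1: 1.629 (Δ0.103)  2: 1.746 (Δ0.014)  3: 2.063 (Δ0.331)  4: 1.471 (Δ0.261)

2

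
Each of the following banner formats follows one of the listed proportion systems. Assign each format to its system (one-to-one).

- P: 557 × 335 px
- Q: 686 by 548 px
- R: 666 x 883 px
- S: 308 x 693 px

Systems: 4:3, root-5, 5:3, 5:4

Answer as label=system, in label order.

P=5:3, Q=5:4, R=4:3, S=root-5

Ratios: P ≈ 1.663; Q ≈ 1.252; R ≈ 1.326; S ≈ 2.250.
Targets: 4:3 ≈ 1.333; root-5 ≈ 2.236; 5:3 ≈ 1.667; 5:4 ≈ 1.250.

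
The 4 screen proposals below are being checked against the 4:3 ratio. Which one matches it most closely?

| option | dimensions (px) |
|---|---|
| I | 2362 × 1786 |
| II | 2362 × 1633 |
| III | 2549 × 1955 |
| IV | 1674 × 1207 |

Ratios (long/short): I ≈ 1.323; II ≈ 1.446; III ≈ 1.304; IV ≈ 1.387.
4:3 ≈ 1.333; option I is nearest (Δ 0.010).

I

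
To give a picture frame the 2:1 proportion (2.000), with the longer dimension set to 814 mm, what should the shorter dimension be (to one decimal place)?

2:1 = 2.00000.
Shorter side = 814 ÷ 2.00000 ≈ 407.000 → 407.0 mm.

407.0 mm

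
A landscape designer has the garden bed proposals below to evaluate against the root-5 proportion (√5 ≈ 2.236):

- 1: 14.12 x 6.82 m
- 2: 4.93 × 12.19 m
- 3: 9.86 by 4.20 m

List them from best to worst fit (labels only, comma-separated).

3, 1, 2

Ratios: 1 = 14.12 / 6.82 ≈ 2.070; 2 = 12.19 / 4.93 ≈ 2.473; 3 = 9.86 / 4.20 ≈ 2.348.
|Δ from 2.236|: 1 0.166; 2 0.237; 3 0.112.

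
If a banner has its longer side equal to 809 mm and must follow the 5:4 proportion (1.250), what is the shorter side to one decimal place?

5:4 = 1.25000.
Shorter side = 809 ÷ 1.25000 ≈ 647.200 → 647.2 mm.

647.2 mm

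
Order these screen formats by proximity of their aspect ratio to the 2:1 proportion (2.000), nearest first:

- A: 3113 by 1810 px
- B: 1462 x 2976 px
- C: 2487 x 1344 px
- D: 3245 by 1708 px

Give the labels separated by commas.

B, D, C, A

Ratios: A = 3113 / 1810 ≈ 1.720; B = 2976 / 1462 ≈ 2.036; C = 2487 / 1344 ≈ 1.850; D = 3245 / 1708 ≈ 1.900.
|Δ from 2.000|: A 0.280; B 0.036; C 0.150; D 0.100.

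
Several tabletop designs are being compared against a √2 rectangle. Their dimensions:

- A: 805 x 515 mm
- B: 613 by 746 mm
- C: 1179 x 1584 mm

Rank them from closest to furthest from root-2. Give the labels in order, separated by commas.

Ratios: A = 805 / 515 ≈ 1.563; B = 746 / 613 ≈ 1.217; C = 1584 / 1179 ≈ 1.344.
|Δ from 1.414|: A 0.149; B 0.197; C 0.070.

C, A, B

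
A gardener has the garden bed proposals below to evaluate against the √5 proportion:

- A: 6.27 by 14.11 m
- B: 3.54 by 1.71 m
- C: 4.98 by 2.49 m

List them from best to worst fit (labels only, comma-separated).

Ratios: A = 14.11 / 6.27 ≈ 2.250; B = 3.54 / 1.71 ≈ 2.070; C = 4.98 / 2.49 ≈ 2.000.
|Δ from 2.236|: A 0.014; B 0.166; C 0.236.

A, B, C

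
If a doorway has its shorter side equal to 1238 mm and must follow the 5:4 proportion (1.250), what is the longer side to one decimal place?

5:4 = 1.25000.
Longer side = 1238 × 1.25000 ≈ 1547.500 → 1547.5 mm.

1547.5 mm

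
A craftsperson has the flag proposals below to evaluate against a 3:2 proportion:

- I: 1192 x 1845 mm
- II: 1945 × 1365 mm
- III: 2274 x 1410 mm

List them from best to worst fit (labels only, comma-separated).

I: 1845/1192 ≈ 1.548 → |1.548 − 1.500| = 0.048
II: 1945/1365 ≈ 1.425 → |1.425 − 1.500| = 0.075
III: 2274/1410 ≈ 1.613 → |1.613 − 1.500| = 0.113

I, II, III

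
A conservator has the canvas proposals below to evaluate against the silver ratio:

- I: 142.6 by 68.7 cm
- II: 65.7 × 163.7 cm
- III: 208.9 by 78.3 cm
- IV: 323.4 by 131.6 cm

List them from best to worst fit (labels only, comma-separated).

I: 142.6/68.7 ≈ 2.076 → |2.076 − 2.414| = 0.338
II: 163.7/65.7 ≈ 2.492 → |2.492 − 2.414| = 0.078
III: 208.9/78.3 ≈ 2.668 → |2.668 − 2.414| = 0.254
IV: 323.4/131.6 ≈ 2.457 → |2.457 − 2.414| = 0.043

IV, II, III, I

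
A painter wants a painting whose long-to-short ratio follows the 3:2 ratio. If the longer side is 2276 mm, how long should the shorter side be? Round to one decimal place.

3:2 = 1.50000.
Shorter side = 2276 ÷ 1.50000 ≈ 1517.333 → 1517.3 mm.

1517.3 mm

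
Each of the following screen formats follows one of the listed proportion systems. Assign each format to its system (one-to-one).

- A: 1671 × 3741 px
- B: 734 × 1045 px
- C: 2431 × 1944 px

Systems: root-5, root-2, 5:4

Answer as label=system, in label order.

A=root-5, B=root-2, C=5:4

Ratios: A ≈ 2.239; B ≈ 1.424; C ≈ 1.251.
Targets: root-5 ≈ 2.236; root-2 ≈ 1.414; 5:4 ≈ 1.250.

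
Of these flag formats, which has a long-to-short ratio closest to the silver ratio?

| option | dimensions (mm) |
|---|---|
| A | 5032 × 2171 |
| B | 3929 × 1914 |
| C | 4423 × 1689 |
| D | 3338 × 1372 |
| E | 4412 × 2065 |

D

Ratios (long/short): A ≈ 2.318; B ≈ 2.053; C ≈ 2.619; D ≈ 2.433; E ≈ 2.137.
silver ratio ≈ 2.414; option D is nearest (Δ 0.019).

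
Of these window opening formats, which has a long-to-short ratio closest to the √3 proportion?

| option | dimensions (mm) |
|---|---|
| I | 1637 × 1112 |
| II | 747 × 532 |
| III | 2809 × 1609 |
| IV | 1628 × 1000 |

III

Ratios (long/short): I ≈ 1.472; II ≈ 1.404; III ≈ 1.746; IV ≈ 1.628.
root-3 ≈ 1.732; option III is nearest (Δ 0.014).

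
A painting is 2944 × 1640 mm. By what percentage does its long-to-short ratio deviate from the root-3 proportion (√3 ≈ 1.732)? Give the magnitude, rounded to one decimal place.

3.6%

Ratio = 2944 / 1640 ≈ 1.7951.
Ideal root-3 ≈ 1.7321. |1.7951 − 1.7321| / 1.7321 ≈ 3.64% → 3.6%.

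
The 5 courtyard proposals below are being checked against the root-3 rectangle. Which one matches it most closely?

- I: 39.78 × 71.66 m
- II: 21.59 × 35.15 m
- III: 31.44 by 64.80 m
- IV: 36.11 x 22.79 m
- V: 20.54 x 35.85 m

V

Target root-3 ≈ 1.732.
I: 1.801 (Δ0.069)  II: 1.628 (Δ0.104)  III: 2.061 (Δ0.329)  IV: 1.584 (Δ0.148)  V: 1.745 (Δ0.013)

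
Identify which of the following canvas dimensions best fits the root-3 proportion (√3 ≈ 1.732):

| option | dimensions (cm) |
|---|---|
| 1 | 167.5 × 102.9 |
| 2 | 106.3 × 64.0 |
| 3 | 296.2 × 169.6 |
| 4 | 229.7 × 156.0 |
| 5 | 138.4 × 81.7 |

Target root-3 ≈ 1.732.
1: 1.628 (Δ0.104)  2: 1.661 (Δ0.071)  3: 1.746 (Δ0.014)  4: 1.472 (Δ0.260)  5: 1.694 (Δ0.038)

3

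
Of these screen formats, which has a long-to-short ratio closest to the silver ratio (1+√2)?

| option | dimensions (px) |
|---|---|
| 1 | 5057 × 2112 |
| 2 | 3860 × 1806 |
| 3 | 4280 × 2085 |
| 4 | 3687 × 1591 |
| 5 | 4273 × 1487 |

Ratios (long/short): 1 ≈ 2.394; 2 ≈ 2.137; 3 ≈ 2.053; 4 ≈ 2.317; 5 ≈ 2.874.
silver ratio ≈ 2.414; option 1 is nearest (Δ 0.020).

1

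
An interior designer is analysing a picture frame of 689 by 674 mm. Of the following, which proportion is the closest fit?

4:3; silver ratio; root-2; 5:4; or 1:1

1:1

Ratio = 689 / 674 ≈ 1.022.
Distances: 4:3 1.333 (Δ 0.311); silver ratio 2.414 (Δ 1.392); root-2 1.414 (Δ 0.392); 5:4 1.250 (Δ 0.228); 1:1 1.000 (Δ 0.022).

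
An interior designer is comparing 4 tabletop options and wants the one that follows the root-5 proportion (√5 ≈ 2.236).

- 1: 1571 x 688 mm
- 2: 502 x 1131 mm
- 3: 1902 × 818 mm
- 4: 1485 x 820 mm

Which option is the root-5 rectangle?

Ratios (long/short): 1 ≈ 2.283; 2 ≈ 2.253; 3 ≈ 2.325; 4 ≈ 1.811.
root-5 ≈ 2.236; option 2 is nearest (Δ 0.017).

2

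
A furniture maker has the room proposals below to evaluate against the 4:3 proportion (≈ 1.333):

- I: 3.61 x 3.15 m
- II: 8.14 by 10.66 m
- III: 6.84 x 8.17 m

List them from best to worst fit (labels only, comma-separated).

I: 3.61/3.15 ≈ 1.146 → |1.146 − 1.333| = 0.187
II: 10.66/8.14 ≈ 1.310 → |1.310 − 1.333| = 0.023
III: 8.17/6.84 ≈ 1.194 → |1.194 − 1.333| = 0.139

II, III, I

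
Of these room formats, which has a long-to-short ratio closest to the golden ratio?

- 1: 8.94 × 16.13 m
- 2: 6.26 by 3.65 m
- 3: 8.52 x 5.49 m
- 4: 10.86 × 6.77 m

4

Target golden ratio ≈ 1.618.
1: 1.804 (Δ0.186)  2: 1.715 (Δ0.097)  3: 1.552 (Δ0.066)  4: 1.604 (Δ0.014)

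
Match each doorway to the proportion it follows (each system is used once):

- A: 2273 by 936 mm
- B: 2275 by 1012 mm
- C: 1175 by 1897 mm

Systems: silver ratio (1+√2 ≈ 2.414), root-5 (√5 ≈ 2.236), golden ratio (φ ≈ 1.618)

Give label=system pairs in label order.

Ratios: A ≈ 2.428; B ≈ 2.248; C ≈ 1.614.
Targets: silver ratio ≈ 2.414; root-5 ≈ 2.236; golden ratio ≈ 1.618.

A=silver ratio, B=root-5, C=golden ratio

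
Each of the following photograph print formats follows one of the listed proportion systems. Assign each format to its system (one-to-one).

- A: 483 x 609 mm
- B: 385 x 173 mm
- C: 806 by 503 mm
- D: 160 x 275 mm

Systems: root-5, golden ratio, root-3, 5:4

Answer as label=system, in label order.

A=5:4, B=root-5, C=golden ratio, D=root-3

Ratios: A ≈ 1.261; B ≈ 2.225; C ≈ 1.602; D ≈ 1.719.
Targets: root-5 ≈ 2.236; golden ratio ≈ 1.618; root-3 ≈ 1.732; 5:4 ≈ 1.250.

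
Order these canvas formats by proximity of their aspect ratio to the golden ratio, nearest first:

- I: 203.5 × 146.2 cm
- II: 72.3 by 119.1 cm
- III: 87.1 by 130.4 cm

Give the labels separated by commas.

Ratios: I = 203.5 / 146.2 ≈ 1.392; II = 119.1 / 72.3 ≈ 1.647; III = 130.4 / 87.1 ≈ 1.497.
|Δ from 1.618|: I 0.226; II 0.029; III 0.121.

II, III, I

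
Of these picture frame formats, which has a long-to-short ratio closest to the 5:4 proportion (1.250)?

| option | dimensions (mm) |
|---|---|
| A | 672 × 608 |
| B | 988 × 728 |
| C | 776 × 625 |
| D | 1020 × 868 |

C

Target 5:4 ≈ 1.250.
A: 1.105 (Δ0.145)  B: 1.357 (Δ0.107)  C: 1.242 (Δ0.008)  D: 1.175 (Δ0.075)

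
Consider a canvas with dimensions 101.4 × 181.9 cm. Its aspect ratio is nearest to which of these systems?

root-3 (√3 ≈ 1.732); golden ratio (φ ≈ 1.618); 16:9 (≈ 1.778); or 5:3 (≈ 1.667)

181.9/101.4 ≈ 1.794. Nearest candidates are 16:9 (1.778, off by 0.016) and root-3 (1.732, off by 0.062).

16:9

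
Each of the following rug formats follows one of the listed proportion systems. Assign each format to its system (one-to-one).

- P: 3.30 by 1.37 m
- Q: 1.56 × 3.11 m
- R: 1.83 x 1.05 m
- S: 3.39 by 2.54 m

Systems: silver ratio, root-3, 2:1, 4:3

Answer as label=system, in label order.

P=silver ratio, Q=2:1, R=root-3, S=4:3

P = 3.30/1.37 ≈ 2.409 → silver ratio (2.414)
Q = 3.11/1.56 ≈ 1.994 → 2:1 (2.000)
R = 1.83/1.05 ≈ 1.743 → root-3 (1.732)
S = 3.39/2.54 ≈ 1.335 → 4:3 (1.333)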